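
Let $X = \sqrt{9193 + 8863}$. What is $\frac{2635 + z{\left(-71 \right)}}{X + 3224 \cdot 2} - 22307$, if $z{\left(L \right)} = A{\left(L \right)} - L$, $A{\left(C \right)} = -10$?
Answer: $- \frac{115878922141}{5194831} - \frac{674 \sqrt{4514}}{5194831} \approx -22307.0$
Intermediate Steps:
$X = 2 \sqrt{4514}$ ($X = \sqrt{18056} = 2 \sqrt{4514} \approx 134.37$)
$z{\left(L \right)} = -10 - L$
$\frac{2635 + z{\left(-71 \right)}}{X + 3224 \cdot 2} - 22307 = \frac{2635 - -61}{2 \sqrt{4514} + 3224 \cdot 2} - 22307 = \frac{2635 + \left(-10 + 71\right)}{2 \sqrt{4514} + 6448} - 22307 = \frac{2635 + 61}{6448 + 2 \sqrt{4514}} - 22307 = \frac{2696}{6448 + 2 \sqrt{4514}} - 22307 = -22307 + \frac{2696}{6448 + 2 \sqrt{4514}}$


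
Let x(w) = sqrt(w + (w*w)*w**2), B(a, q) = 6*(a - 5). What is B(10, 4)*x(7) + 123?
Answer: 123 + 60*sqrt(602) ≈ 1595.1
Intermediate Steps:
B(a, q) = -30 + 6*a (B(a, q) = 6*(-5 + a) = -30 + 6*a)
x(w) = sqrt(w + w**4) (x(w) = sqrt(w + w**2*w**2) = sqrt(w + w**4))
B(10, 4)*x(7) + 123 = (-30 + 6*10)*sqrt(7 + 7**4) + 123 = (-30 + 60)*sqrt(7 + 2401) + 123 = 30*sqrt(2408) + 123 = 30*(2*sqrt(602)) + 123 = 60*sqrt(602) + 123 = 123 + 60*sqrt(602)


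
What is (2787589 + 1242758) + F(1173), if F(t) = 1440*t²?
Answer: 1985368107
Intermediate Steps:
(2787589 + 1242758) + F(1173) = (2787589 + 1242758) + 1440*1173² = 4030347 + 1440*1375929 = 4030347 + 1981337760 = 1985368107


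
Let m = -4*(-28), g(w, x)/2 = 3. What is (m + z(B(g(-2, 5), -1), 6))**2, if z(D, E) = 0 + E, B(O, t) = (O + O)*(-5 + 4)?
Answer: 13924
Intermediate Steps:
g(w, x) = 6 (g(w, x) = 2*3 = 6)
B(O, t) = -2*O (B(O, t) = (2*O)*(-1) = -2*O)
z(D, E) = E
m = 112
(m + z(B(g(-2, 5), -1), 6))**2 = (112 + 6)**2 = 118**2 = 13924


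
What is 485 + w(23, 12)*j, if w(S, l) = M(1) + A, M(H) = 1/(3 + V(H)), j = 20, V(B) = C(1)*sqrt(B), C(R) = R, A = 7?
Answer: 630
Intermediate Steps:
V(B) = sqrt(B) (V(B) = 1*sqrt(B) = sqrt(B))
M(H) = 1/(3 + sqrt(H))
w(S, l) = 29/4 (w(S, l) = 1/(3 + sqrt(1)) + 7 = 1/(3 + 1) + 7 = 1/4 + 7 = 29/4)
485 + w(23, 12)*j = 485 + (29/4)*20 = 485 + 145 = 630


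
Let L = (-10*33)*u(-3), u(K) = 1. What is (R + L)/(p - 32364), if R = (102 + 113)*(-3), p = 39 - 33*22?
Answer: 325/11017 ≈ 0.029500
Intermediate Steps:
p = -687 (p = 39 - 726 = -687)
R = -645 (R = 215*(-3) = -645)
L = -330 (L = -10*33*1 = -330*1 = -330)
(R + L)/(p - 32364) = (-645 - 330)/(-687 - 32364) = -975/(-33051) = -975*(-1/33051) = 325/11017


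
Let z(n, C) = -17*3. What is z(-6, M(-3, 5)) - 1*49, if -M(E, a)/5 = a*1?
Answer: -100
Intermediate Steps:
M(E, a) = -5*a
z(n, C) = -51
z(-6, M(-3, 5)) - 1*49 = -51 - 1*49 = -51 - 49 = -100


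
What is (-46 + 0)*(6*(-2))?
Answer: 552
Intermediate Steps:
(-46 + 0)*(6*(-2)) = -46*(-12) = 552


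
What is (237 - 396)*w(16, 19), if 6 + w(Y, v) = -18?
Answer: 3816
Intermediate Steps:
w(Y, v) = -24 (w(Y, v) = -6 - 18 = -24)
(237 - 396)*w(16, 19) = (237 - 396)*(-24) = -159*(-24) = 3816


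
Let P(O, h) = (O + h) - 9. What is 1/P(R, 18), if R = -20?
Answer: -1/11 ≈ -0.090909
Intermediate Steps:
P(O, h) = -9 + O + h
1/P(R, 18) = 1/(-9 - 20 + 18) = 1/(-11) = -1/11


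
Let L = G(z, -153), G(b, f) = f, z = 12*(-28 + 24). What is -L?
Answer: 153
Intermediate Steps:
z = -48 (z = 12*(-4) = -48)
L = -153
-L = -1*(-153) = 153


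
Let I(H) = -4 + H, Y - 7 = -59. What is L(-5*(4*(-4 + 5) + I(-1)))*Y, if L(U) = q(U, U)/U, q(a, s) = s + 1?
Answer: -312/5 ≈ -62.400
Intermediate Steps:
q(a, s) = 1 + s
Y = -52 (Y = 7 - 59 = -52)
L(U) = (1 + U)/U
L(-5*(4*(-4 + 5) + I(-1)))*Y = ((1 - 5*(4*(-4 + 5) + (-4 - 1)))/((-5*(4*(-4 + 5) + (-4 - 1)))))*(-52) = ((1 - 5*(4*1 - 5))/((-5*(4*1 - 5))))*(-52) = ((1 - 5*(4 - 5))/((-5*(4 - 5))))*(-52) = ((1 - 5*(-1))/((-5*(-1))))*(-52) = ((1 + 5)/5)*(-52) = ((1/5)*6)*(-52) = (6/5)*(-52) = -312/5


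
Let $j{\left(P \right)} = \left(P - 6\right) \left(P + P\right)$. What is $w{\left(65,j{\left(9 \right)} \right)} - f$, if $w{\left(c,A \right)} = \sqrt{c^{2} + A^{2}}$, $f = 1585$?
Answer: $-1585 + \sqrt{7141} \approx -1500.5$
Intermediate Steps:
$j{\left(P \right)} = 2 P \left(-6 + P\right)$ ($j{\left(P \right)} = \left(-6 + P\right) 2 P = 2 P \left(-6 + P\right)$)
$w{\left(c,A \right)} = \sqrt{A^{2} + c^{2}}$
$w{\left(65,j{\left(9 \right)} \right)} - f = \sqrt{\left(2 \cdot 9 \left(-6 + 9\right)\right)^{2} + 65^{2}} - 1585 = \sqrt{\left(2 \cdot 9 \cdot 3\right)^{2} + 4225} - 1585 = \sqrt{54^{2} + 4225} - 1585 = \sqrt{2916 + 4225} - 1585 = \sqrt{7141} - 1585 = -1585 + \sqrt{7141}$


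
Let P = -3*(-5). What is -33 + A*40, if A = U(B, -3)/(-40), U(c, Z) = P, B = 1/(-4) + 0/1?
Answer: -48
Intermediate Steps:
P = 15
B = -¼ (B = 1*(-¼) + 0*1 = -¼ + 0 = -¼ ≈ -0.25000)
U(c, Z) = 15
A = -3/8 (A = 15/(-40) = 15*(-1/40) = -3/8 ≈ -0.37500)
-33 + A*40 = -33 - 3/8*40 = -33 - 15 = -48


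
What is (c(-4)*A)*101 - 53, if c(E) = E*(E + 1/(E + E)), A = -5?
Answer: -16771/2 ≈ -8385.5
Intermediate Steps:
c(E) = E*(E + 1/(2*E))
(c(-4)*A)*101 - 53 = ((1/2 + (-4)**2)*(-5))*101 - 53 = ((1/2 + 16)*(-5))*101 - 53 = ((33/2)*(-5))*101 - 53 = -165/2*101 - 53 = -16665/2 - 53 = -16771/2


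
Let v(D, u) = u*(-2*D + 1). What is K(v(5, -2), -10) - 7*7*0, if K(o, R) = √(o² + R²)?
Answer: 2*√106 ≈ 20.591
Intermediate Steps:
v(D, u) = u*(1 - 2*D)
K(o, R) = √(R² + o²)
K(v(5, -2), -10) - 7*7*0 = √((-10)² + (-2*(1 - 2*5))²) - 7*7*0 = √(100 + (-2*(1 - 10))²) - 49*0 = √(100 + (-2*(-9))²) + 0 = √(100 + 18²) + 0 = √(100 + 324) + 0 = √424 + 0 = 2*√106 + 0 = 2*√106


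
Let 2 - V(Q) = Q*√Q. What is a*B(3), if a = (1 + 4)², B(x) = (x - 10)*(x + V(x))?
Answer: -875 + 525*√3 ≈ 34.327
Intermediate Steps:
V(Q) = 2 - Q^(3/2) (V(Q) = 2 - Q*√Q = 2 - Q^(3/2))
B(x) = (-10 + x)*(2 + x - x^(3/2)) (B(x) = (x - 10)*(x + (2 - x^(3/2))) = (-10 + x)*(2 + x - x^(3/2)))
a = 25 (a = 5² = 25)
a*B(3) = 25*(-20 + 3² - 3^(5/2) - 8*3 + 10*3^(3/2)) = 25*(-20 + 9 - 9*√3 - 24 + 10*(3*√3)) = 25*(-20 + 9 - 9*√3 - 24 + 30*√3) = 25*(-35 + 21*√3) = -875 + 525*√3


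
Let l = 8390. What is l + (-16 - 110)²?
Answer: 24266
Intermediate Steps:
l + (-16 - 110)² = 8390 + (-16 - 110)² = 8390 + (-126)² = 8390 + 15876 = 24266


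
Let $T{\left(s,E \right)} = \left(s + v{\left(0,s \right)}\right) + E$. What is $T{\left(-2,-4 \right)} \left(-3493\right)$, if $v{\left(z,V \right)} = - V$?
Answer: $13972$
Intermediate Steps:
$T{\left(s,E \right)} = E$ ($T{\left(s,E \right)} = \left(s - s\right) + E = 0 + E = E$)
$T{\left(-2,-4 \right)} \left(-3493\right) = \left(-4\right) \left(-3493\right) = 13972$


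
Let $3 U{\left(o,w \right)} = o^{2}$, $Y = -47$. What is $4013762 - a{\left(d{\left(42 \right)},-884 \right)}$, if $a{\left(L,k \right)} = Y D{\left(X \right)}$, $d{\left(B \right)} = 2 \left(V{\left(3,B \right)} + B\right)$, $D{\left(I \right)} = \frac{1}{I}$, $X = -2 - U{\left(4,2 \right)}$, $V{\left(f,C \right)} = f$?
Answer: $\frac{88302623}{22} \approx 4.0138 \cdot 10^{6}$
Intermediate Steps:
$U{\left(o,w \right)} = \frac{o^{2}}{3}$
$X = - \frac{22}{3}$ ($X = -2 - \frac{4^{2}}{3} = -2 - \frac{1}{3} \cdot 16 = -2 - \frac{16}{3} = - \frac{22}{3} \approx -7.3333$)
$d{\left(B \right)} = 6 + 2 B$ ($d{\left(B \right)} = 2 \left(3 + B\right) = 6 + 2 B$)
$a{\left(L,k \right)} = \frac{141}{22}$ ($a{\left(L,k \right)} = - \frac{47}{- \frac{22}{3}} = \left(-47\right) \left(- \frac{3}{22}\right) = \frac{141}{22}$)
$4013762 - a{\left(d{\left(42 \right)},-884 \right)} = 4013762 - \frac{141}{22} = \frac{88302623}{22}$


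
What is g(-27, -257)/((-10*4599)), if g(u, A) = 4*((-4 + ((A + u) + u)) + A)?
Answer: 1144/22995 ≈ 0.049750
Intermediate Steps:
g(u, A) = -16 + 8*A + 8*u (g(u, A) = 4*((-4 + (A + 2*u)) + A) = 4*((-4 + A + 2*u) + A) = 4*(-4 + 2*A + 2*u) = -16 + 8*A + 8*u)
g(-27, -257)/((-10*4599)) = (-16 + 8*(-257) + 8*(-27))/((-10*4599)) = (-16 - 2056 - 216)/(-45990) = -2288*(-1/45990) = 1144/22995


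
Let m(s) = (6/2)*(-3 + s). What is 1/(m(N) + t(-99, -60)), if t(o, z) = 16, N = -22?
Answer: -1/59 ≈ -0.016949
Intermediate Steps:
m(s) = -9 + 3*s (m(s) = (6*(1/2))*(-3 + s) = 3*(-3 + s) = -9 + 3*s)
1/(m(N) + t(-99, -60)) = 1/((-9 + 3*(-22)) + 16) = 1/((-9 - 66) + 16) = 1/(-75 + 16) = 1/(-59) = -1/59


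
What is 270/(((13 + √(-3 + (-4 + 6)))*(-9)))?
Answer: -39/17 + 3*I/17 ≈ -2.2941 + 0.17647*I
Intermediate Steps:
270/(((13 + √(-3 + (-4 + 6)))*(-9))) = 270/(((13 + √(-3 + 2))*(-9))) = 270/(((13 + √(-1))*(-9))) = 270/(((13 + I)*(-9))) = 270/(-117 - 9*I) = 270*((-117 + 9*I)/13770) = (-117 + 9*I)/51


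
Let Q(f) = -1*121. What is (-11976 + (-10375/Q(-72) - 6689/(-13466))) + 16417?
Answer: 7376622345/1629386 ≈ 4527.2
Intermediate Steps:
Q(f) = -121
(-11976 + (-10375/Q(-72) - 6689/(-13466))) + 16417 = (-11976 + (-10375/(-121) - 6689/(-13466))) + 16417 = (-11976 + (-10375*(-1/121) - 6689*(-1/13466))) + 16417 = (-11976 + (10375/121 + 6689/13466)) + 16417 = (-11976 + 140519119/1629386) + 16417 = -19373007617/1629386 + 16417 = 7376622345/1629386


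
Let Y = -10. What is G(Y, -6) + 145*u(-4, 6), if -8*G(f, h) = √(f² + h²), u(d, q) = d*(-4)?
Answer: 2320 - √34/4 ≈ 2318.5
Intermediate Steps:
u(d, q) = -4*d
G(f, h) = -√(f² + h²)/8
G(Y, -6) + 145*u(-4, 6) = -√((-10)² + (-6)²)/8 + 145*(-4*(-4)) = -√(100 + 36)/8 + 145*16 = -√34/4 + 2320 = 2320 - √34/4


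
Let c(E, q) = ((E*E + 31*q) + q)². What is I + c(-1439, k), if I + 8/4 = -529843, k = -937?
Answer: 4164606973324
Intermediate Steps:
c(E, q) = (E² + 32*q)² (c(E, q) = ((E² + 31*q) + q)² = (E² + 32*q)²)
I = -529845 (I = -2 - 529843 = -529845)
I + c(-1439, k) = -529845 + ((-1439)² + 32*(-937))² = -529845 + (2070721 - 29984)² = -529845 + 2040737² = -529845 + 4164607503169 = 4164606973324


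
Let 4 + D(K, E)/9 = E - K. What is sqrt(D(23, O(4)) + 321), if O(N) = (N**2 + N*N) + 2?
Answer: 8*sqrt(6) ≈ 19.596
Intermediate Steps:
O(N) = 2 + 2*N**2 (O(N) = (N**2 + N**2) + 2 = 2*N**2 + 2 = 2 + 2*N**2)
D(K, E) = -36 - 9*K + 9*E (D(K, E) = -36 + 9*(E - K) = -36 + (-9*K + 9*E) = -36 - 9*K + 9*E)
sqrt(D(23, O(4)) + 321) = sqrt((-36 - 9*23 + 9*(2 + 2*4**2)) + 321) = sqrt((-36 - 207 + 9*(2 + 2*16)) + 321) = sqrt((-36 - 207 + 9*(2 + 32)) + 321) = sqrt((-36 - 207 + 9*34) + 321) = sqrt((-36 - 207 + 306) + 321) = sqrt(63 + 321) = sqrt(384) = 8*sqrt(6)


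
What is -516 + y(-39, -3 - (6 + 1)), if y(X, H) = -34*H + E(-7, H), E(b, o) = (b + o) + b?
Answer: -200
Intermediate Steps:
E(b, o) = o + 2*b
y(X, H) = -14 - 33*H (y(X, H) = -34*H + (H + 2*(-7)) = -34*H + (H - 14) = -34*H + (-14 + H) = -14 - 33*H)
-516 + y(-39, -3 - (6 + 1)) = -516 + (-14 - 33*(-3 - (6 + 1))) = -516 + (-14 - 33*(-3 - 1*7)) = -516 + (-14 - 33*(-3 - 7)) = -516 + (-14 - 33*(-10)) = -516 + (-14 + 330) = -516 + 316 = -200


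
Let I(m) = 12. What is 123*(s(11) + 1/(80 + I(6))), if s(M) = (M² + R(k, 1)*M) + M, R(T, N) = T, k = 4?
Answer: 1991739/92 ≈ 21649.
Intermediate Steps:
s(M) = M² + 5*M (s(M) = (M² + 4*M) + M = M² + 5*M)
123*(s(11) + 1/(80 + I(6))) = 123*(11*(5 + 11) + 1/(80 + 12)) = 123*(11*16 + 1/92) = 123*(176 + 1/92) = 123*(16193/92) = 1991739/92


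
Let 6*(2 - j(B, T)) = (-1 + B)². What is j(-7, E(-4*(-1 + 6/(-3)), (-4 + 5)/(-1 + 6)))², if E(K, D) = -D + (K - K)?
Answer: 676/9 ≈ 75.111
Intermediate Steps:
E(K, D) = -D (E(K, D) = -D + 0 = -D)
j(B, T) = 2 - (-1 + B)²/6
j(-7, E(-4*(-1 + 6/(-3)), (-4 + 5)/(-1 + 6)))² = (2 - (-1 - 7)²/6)² = (2 - ⅙*(-8)²)² = (2 - ⅙*64)² = (2 - 32/3)² = (-26/3)² = 676/9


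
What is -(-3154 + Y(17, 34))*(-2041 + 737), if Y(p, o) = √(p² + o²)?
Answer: -4112816 + 22168*√5 ≈ -4.0632e+6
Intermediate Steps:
Y(p, o) = √(o² + p²)
-(-3154 + Y(17, 34))*(-2041 + 737) = -(-3154 + √(34² + 17²))*(-2041 + 737) = -(-3154 + √(1156 + 289))*(-1304) = -(-3154 + √1445)*(-1304) = -(-3154 + 17*√5)*(-1304) = -(4112816 - 22168*√5) = -4112816 + 22168*√5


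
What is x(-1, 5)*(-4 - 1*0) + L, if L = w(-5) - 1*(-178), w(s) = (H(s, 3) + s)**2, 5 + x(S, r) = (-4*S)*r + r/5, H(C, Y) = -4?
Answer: 195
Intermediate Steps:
x(S, r) = -5 + r/5 - 4*S*r (x(S, r) = -5 + ((-4*S)*r + r/5) = -5 + (-4*S*r + r*(1/5)) = -5 + (-4*S*r + r/5) = -5 + (r/5 - 4*S*r) = -5 + r/5 - 4*S*r)
w(s) = (-4 + s)**2
L = 259 (L = (-4 - 5)**2 - 1*(-178) = (-9)**2 + 178 = 81 + 178 = 259)
x(-1, 5)*(-4 - 1*0) + L = (-5 + (1/5)*5 - 4*(-1)*5)*(-4 - 1*0) + 259 = (-5 + 1 + 20)*(-4 + 0) + 259 = 16*(-4) + 259 = -64 + 259 = 195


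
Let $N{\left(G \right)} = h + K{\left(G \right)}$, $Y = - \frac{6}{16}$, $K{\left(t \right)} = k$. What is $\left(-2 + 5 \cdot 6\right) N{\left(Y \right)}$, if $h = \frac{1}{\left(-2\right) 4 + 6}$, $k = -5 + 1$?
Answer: $-126$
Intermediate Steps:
$k = -4$
$K{\left(t \right)} = -4$
$h = - \frac{1}{2}$ ($h = \frac{1}{-8 + 6} = \frac{1}{-2} = - \frac{1}{2} \approx -0.5$)
$Y = - \frac{3}{8}$ ($Y = \left(-6\right) \frac{1}{16} = - \frac{3}{8} \approx -0.375$)
$N{\left(G \right)} = - \frac{9}{2}$ ($N{\left(G \right)} = - \frac{1}{2} - 4 = - \frac{9}{2}$)
$\left(-2 + 5 \cdot 6\right) N{\left(Y \right)} = \left(-2 + 5 \cdot 6\right) \left(- \frac{9}{2}\right) = \left(-2 + 30\right) \left(- \frac{9}{2}\right) = 28 \left(- \frac{9}{2}\right) = -126$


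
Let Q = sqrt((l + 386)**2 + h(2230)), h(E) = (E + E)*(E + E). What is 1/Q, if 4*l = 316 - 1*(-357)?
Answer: 4*sqrt(323180689)/323180689 ≈ 0.00022250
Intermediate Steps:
h(E) = 4*E**2 (h(E) = (2*E)*(2*E) = 4*E**2)
l = 673/4 (l = (316 - 1*(-357))/4 = (316 + 357)/4 = (1/4)*673 = 673/4 ≈ 168.25)
Q = sqrt(323180689)/4 (Q = sqrt((673/4 + 386)**2 + 4*2230**2) = sqrt((2217/4)**2 + 4*4972900) = sqrt(4915089/16 + 19891600) = sqrt(323180689/16) = sqrt(323180689)/4 ≈ 4494.3)
1/Q = 1/(sqrt(323180689)/4) = 4*sqrt(323180689)/323180689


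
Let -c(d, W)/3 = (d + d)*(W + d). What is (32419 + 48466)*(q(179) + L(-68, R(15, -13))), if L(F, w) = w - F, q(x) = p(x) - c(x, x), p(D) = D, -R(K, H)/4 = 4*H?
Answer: 31136438095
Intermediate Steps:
c(d, W) = -6*d*(W + d) (c(d, W) = -3*(d + d)*(W + d) = -3*2*d*(W + d) = -6*d*(W + d))
R(K, H) = -16*H
q(x) = x + 12*x**2 (q(x) = x - (-6)*x*(x + x) = x - (-6)*x*2*x = x - (-12)*x**2 = x + 12*x**2)
(32419 + 48466)*(q(179) + L(-68, R(15, -13))) = (32419 + 48466)*(179*(1 + 12*179) + (-16*(-13) - 1*(-68))) = 80885*(179*(1 + 2148) + (208 + 68)) = 80885*(179*2149 + 276) = 80885*(384671 + 276) = 80885*384947 = 31136438095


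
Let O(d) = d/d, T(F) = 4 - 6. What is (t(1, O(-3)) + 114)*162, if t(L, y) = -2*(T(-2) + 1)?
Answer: 18792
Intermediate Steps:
T(F) = -2 (T(F) = 4 - 1*6 = 4 - 6 = -2)
O(d) = 1
t(L, y) = 2 (t(L, y) = -2*(-2 + 1) = -2*(-1) = 2)
(t(1, O(-3)) + 114)*162 = (2 + 114)*162 = 116*162 = 18792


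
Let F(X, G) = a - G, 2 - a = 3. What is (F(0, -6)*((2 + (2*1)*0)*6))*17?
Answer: 1020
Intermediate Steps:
a = -1 (a = 2 - 1*3 = 2 - 3 = -1)
F(X, G) = -1 - G
(F(0, -6)*((2 + (2*1)*0)*6))*17 = ((-1 - 1*(-6))*((2 + (2*1)*0)*6))*17 = ((-1 + 6)*((2 + 2*0)*6))*17 = (5*((2 + 0)*6))*17 = (5*(2*6))*17 = (5*12)*17 = 60*17 = 1020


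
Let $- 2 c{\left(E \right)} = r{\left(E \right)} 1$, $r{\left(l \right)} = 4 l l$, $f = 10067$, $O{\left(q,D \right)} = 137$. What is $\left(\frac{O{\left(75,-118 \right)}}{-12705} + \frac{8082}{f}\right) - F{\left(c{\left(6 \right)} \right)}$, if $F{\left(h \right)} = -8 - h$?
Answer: $- \frac{8084376409}{127901235} \approx -63.208$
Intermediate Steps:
$r{\left(l \right)} = 4 l^{2}$
$c{\left(E \right)} = - 2 E^{2}$ ($c{\left(E \right)} = - \frac{4 E^{2} \cdot 1}{2} = - \frac{4 E^{2}}{2} = - 2 E^{2}$)
$\left(\frac{O{\left(75,-118 \right)}}{-12705} + \frac{8082}{f}\right) - F{\left(c{\left(6 \right)} \right)} = \left(\frac{137}{-12705} + \frac{8082}{10067}\right) - \left(-8 - - 2 \cdot 6^{2}\right) = \left(137 \left(- \frac{1}{12705}\right) + 8082 \cdot \frac{1}{10067}\right) - \left(-8 - \left(-2\right) 36\right) = \left(- \frac{137}{12705} + \frac{8082}{10067}\right) - \left(-8 - -72\right) = \frac{101302631}{127901235} - \left(-8 + 72\right) = \frac{101302631}{127901235} - 64 = - \frac{8084376409}{127901235}$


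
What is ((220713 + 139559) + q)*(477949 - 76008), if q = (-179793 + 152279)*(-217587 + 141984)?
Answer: 836238738456374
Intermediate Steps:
q = 2080140942 (q = -27514*(-75603) = 2080140942)
((220713 + 139559) + q)*(477949 - 76008) = ((220713 + 139559) + 2080140942)*(477949 - 76008) = (360272 + 2080140942)*401941 = 2080501214*401941 = 836238738456374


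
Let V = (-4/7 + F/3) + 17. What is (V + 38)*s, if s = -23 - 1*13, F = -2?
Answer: -13548/7 ≈ -1935.4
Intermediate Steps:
V = 331/21 (V = (-4/7 - 2/3) + 17 = (-4*⅐ - 2*⅓) + 17 = (-4/7 - ⅔) + 17 = -26/21 + 17 = 331/21 ≈ 15.762)
s = -36 (s = -23 - 13 = -36)
(V + 38)*s = (331/21 + 38)*(-36) = (1129/21)*(-36) = -13548/7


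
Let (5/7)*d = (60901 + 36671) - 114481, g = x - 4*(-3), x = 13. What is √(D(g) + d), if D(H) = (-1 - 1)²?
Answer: I*√591715/5 ≈ 153.85*I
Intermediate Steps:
g = 25 (g = 13 - 4*(-3) = 13 + 12 = 25)
d = -118363/5 (d = 7*((60901 + 36671) - 114481)/5 = 7*(97572 - 114481)/5 = (7/5)*(-16909) = -118363/5 ≈ -23673.)
D(H) = 4 (D(H) = (-2)² = 4)
√(D(g) + d) = √(4 - 118363/5) = √(-118343/5) = I*√591715/5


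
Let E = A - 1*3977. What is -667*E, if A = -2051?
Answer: 4020676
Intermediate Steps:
E = -6028 (E = -2051 - 1*3977 = -2051 - 3977 = -6028)
-667*E = -667*(-6028) = 4020676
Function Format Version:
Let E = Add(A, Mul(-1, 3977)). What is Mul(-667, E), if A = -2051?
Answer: 4020676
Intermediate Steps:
E = -6028 (E = Add(-2051, Mul(-1, 3977)) = Add(-2051, -3977) = -6028)
Mul(-667, E) = Mul(-667, -6028) = 4020676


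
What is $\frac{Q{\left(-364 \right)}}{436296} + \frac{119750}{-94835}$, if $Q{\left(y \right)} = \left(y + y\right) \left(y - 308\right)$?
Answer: $- \frac{995178}{7036757} \approx -0.14143$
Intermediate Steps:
$Q{\left(y \right)} = 2 y \left(-308 + y\right)$
$\frac{Q{\left(-364 \right)}}{436296} + \frac{119750}{-94835} = \frac{2 \left(-364\right) \left(-308 - 364\right)}{436296} + \frac{119750}{-94835} = 2 \left(-364\right) \left(-672\right) \frac{1}{436296} + 119750 \left(- \frac{1}{94835}\right) = 489216 \cdot \frac{1}{436296} - \frac{23950}{18967} = \frac{416}{371} - \frac{23950}{18967} = - \frac{995178}{7036757}$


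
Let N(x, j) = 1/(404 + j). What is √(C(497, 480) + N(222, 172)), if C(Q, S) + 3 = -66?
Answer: I*√39743/24 ≈ 8.3065*I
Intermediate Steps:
C(Q, S) = -69 (C(Q, S) = -3 - 66 = -69)
√(C(497, 480) + N(222, 172)) = √(-69 + 1/(404 + 172)) = √(-69 + 1/576) = √(-39743/576) = I*√39743/24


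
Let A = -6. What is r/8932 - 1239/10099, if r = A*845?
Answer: -31134339/45102134 ≈ -0.69031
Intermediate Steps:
r = -5070 (r = -6*845 = -5070)
r/8932 - 1239/10099 = -5070/8932 - 1239/10099 = -5070*1/8932 - 1239*1/10099 = -2535/4466 - 1239/10099 = -31134339/45102134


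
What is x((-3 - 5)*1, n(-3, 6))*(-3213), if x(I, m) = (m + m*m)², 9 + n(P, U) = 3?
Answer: -2891700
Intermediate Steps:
n(P, U) = -6 (n(P, U) = -9 + 3 = -6)
x(I, m) = (m + m²)²
x((-3 - 5)*1, n(-3, 6))*(-3213) = ((-6)²*(1 - 6)²)*(-3213) = (36*(-5)²)*(-3213) = (36*25)*(-3213) = 900*(-3213) = -2891700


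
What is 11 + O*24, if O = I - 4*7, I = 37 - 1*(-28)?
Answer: 899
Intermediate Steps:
I = 65 (I = 37 + 28 = 65)
O = 37 (O = 65 - 4*7 = 65 - 28 = 37)
11 + O*24 = 11 + 37*24 = 11 + 888 = 899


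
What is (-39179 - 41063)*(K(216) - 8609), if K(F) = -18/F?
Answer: 4144860389/6 ≈ 6.9081e+8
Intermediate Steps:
(-39179 - 41063)*(K(216) - 8609) = (-39179 - 41063)*(-18/216 - 8609) = -80242*(-18*1/216 - 8609) = -80242*(-1/12 - 8609) = -80242*(-103309/12) = 4144860389/6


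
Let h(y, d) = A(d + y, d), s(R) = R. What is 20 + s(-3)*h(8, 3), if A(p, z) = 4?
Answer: 8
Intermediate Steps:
h(y, d) = 4
20 + s(-3)*h(8, 3) = 20 - 3*4 = 20 - 12 = 8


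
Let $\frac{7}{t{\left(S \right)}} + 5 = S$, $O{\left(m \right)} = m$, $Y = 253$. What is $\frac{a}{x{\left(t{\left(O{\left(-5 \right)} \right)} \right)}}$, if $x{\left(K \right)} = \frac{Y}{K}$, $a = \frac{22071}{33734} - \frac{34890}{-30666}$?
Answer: $- \frac{2162776637}{436208619220} \approx -0.0049581$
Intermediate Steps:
$a = \frac{308968091}{172414474}$ ($a = 22071 \cdot \frac{1}{33734} - - \frac{5815}{5111} = \frac{22071}{33734} + \frac{5815}{5111} = \frac{308968091}{172414474} \approx 1.792$)
$t{\left(S \right)} = \frac{7}{-5 + S}$
$x{\left(K \right)} = \frac{253}{K}$
$\frac{a}{x{\left(t{\left(O{\left(-5 \right)} \right)} \right)}} = \frac{308968091}{172414474 \frac{253}{7 \frac{1}{-5 - 5}}} = \frac{308968091}{172414474 \frac{253}{7 \frac{1}{-10}}} = \frac{308968091}{172414474 \frac{253}{7 \left(- \frac{1}{10}\right)}} = \frac{308968091}{172414474 \frac{253}{- \frac{7}{10}}} = \frac{308968091}{172414474 \cdot 253 \left(- \frac{10}{7}\right)} = \frac{308968091}{172414474 \left(- \frac{2530}{7}\right)} = \frac{308968091}{172414474} \left(- \frac{7}{2530}\right) = - \frac{2162776637}{436208619220}$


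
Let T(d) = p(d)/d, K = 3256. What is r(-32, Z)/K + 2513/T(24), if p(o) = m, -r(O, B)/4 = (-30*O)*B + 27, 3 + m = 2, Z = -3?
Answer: -49091115/814 ≈ -60309.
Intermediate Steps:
m = -1 (m = -3 + 2 = -1)
r(O, B) = -108 + 120*B*O (r(O, B) = -4*((-30*O)*B + 27) = -4*(-30*B*O + 27) = -4*(27 - 30*B*O) = -108 + 120*B*O)
p(o) = -1
T(d) = -1/d
r(-32, Z)/K + 2513/T(24) = (-108 + 120*(-3)*(-32))/3256 + 2513/((-1/24)) = (-108 + 11520)*(1/3256) + 2513/((-1*1/24)) = 11412*(1/3256) + 2513/(-1/24) = 2853/814 + 2513*(-24) = 2853/814 - 60312 = -49091115/814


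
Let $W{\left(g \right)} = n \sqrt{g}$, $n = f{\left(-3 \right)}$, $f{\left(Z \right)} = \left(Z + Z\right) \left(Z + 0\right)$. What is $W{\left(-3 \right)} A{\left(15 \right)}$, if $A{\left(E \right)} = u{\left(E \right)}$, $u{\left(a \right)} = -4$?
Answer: $- 72 i \sqrt{3} \approx - 124.71 i$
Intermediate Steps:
$f{\left(Z \right)} = 2 Z^{2}$ ($f{\left(Z \right)} = 2 Z Z = 2 Z^{2}$)
$n = 18$ ($n = 2 \left(-3\right)^{2} = 2 \cdot 9 = 18$)
$A{\left(E \right)} = -4$
$W{\left(g \right)} = 18 \sqrt{g}$
$W{\left(-3 \right)} A{\left(15 \right)} = 18 \sqrt{-3} \left(-4\right) = 18 i \sqrt{3} \left(-4\right) = - 72 i \sqrt{3}$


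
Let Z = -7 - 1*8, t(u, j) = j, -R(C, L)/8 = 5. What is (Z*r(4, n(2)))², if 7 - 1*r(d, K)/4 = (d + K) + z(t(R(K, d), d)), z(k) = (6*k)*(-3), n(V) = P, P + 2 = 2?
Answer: 20250000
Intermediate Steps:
P = 0 (P = -2 + 2 = 0)
n(V) = 0
R(C, L) = -40 (R(C, L) = -8*5 = -40)
z(k) = -18*k
Z = -15 (Z = -7 - 8 = -15)
r(d, K) = 28 - 4*K + 68*d (r(d, K) = 28 - 4*((d + K) - 18*d) = 28 - 4*((K + d) - 18*d) = 28 - 4*(K - 17*d) = 28 + (-4*K + 68*d) = 28 - 4*K + 68*d)
(Z*r(4, n(2)))² = (-15*(28 - 4*0 + 68*4))² = (-15*(28 + 0 + 272))² = (-15*300)² = (-4500)² = 20250000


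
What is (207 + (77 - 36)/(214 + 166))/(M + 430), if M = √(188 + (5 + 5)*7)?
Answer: 78701/163172 - 78701*√258/70163960 ≈ 0.46430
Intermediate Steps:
M = √258 (M = √(188 + 10*7) = √(188 + 70) = √258 ≈ 16.062)
(207 + (77 - 36)/(214 + 166))/(M + 430) = (207 + (77 - 36)/(214 + 166))/(√258 + 430) = (207 + 41/380)/(430 + √258) = 78701/(380*(430 + √258))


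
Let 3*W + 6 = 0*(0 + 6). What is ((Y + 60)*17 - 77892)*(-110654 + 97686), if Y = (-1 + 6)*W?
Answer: 999080656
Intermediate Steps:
W = -2 (W = -2 + (0*(0 + 6))/3 = -2 + (0*6)/3 = -2 + (1/3)*0 = -2 + 0 = -2)
Y = -10 (Y = (-1 + 6)*(-2) = 5*(-2) = -10)
((Y + 60)*17 - 77892)*(-110654 + 97686) = ((-10 + 60)*17 - 77892)*(-110654 + 97686) = (50*17 - 77892)*(-12968) = (850 - 77892)*(-12968) = -77042*(-12968) = 999080656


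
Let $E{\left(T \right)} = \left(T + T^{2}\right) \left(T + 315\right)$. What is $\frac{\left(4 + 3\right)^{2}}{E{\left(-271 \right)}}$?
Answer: $\frac{49}{3219480} \approx 1.522 \cdot 10^{-5}$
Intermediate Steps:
$E{\left(T \right)} = \left(315 + T\right) \left(T + T^{2}\right)$ ($E{\left(T \right)} = \left(T + T^{2}\right) \left(315 + T\right) = \left(315 + T\right) \left(T + T^{2}\right)$)
$\frac{\left(4 + 3\right)^{2}}{E{\left(-271 \right)}} = \frac{\left(4 + 3\right)^{2}}{\left(-271\right) \left(315 + \left(-271\right)^{2} + 316 \left(-271\right)\right)} = \frac{7^{2}}{\left(-271\right) \left(315 + 73441 - 85636\right)} = \frac{49}{\left(-271\right) \left(-11880\right)} = \frac{49}{3219480}$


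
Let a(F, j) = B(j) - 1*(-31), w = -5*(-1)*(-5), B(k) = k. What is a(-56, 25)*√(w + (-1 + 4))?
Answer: 56*I*√22 ≈ 262.66*I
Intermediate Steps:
w = -25 (w = 5*(-5) = -25)
a(F, j) = 31 + j (a(F, j) = j - 1*(-31) = j + 31 = 31 + j)
a(-56, 25)*√(w + (-1 + 4)) = (31 + 25)*√(-25 + (-1 + 4)) = 56*√(-25 + 3) = 56*√(-22) = 56*(I*√22) = 56*I*√22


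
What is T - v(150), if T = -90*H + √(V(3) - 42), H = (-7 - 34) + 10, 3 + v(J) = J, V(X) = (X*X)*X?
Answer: 2643 + I*√15 ≈ 2643.0 + 3.873*I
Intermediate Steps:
V(X) = X³ (V(X) = X²*X = X³)
v(J) = -3 + J
H = -31 (H = -41 + 10 = -31)
T = 2790 + I*√15 (T = -90*(-31) + √(3³ - 42) = 2790 + √(27 - 42) = 2790 + √(-15) = 2790 + I*√15 ≈ 2790.0 + 3.873*I)
T - v(150) = (2790 + I*√15) - (-3 + 150) = (2790 + I*√15) - 1*147 = (2790 + I*√15) - 147 = 2643 + I*√15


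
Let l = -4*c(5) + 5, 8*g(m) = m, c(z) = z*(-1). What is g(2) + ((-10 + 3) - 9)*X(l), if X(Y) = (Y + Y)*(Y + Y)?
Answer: -159999/4 ≈ -40000.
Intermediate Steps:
c(z) = -z
g(m) = m/8
l = 25 (l = -(-4)*5 + 5 = -4*(-5) + 5 = 20 + 5 = 25)
X(Y) = 4*Y**2 (X(Y) = (2*Y)*(2*Y) = 4*Y**2)
g(2) + ((-10 + 3) - 9)*X(l) = (1/8)*2 + ((-10 + 3) - 9)*(4*25**2) = 1/4 + (-7 - 9)*(4*625) = 1/4 - 16*2500 = 1/4 - 40000 = -159999/4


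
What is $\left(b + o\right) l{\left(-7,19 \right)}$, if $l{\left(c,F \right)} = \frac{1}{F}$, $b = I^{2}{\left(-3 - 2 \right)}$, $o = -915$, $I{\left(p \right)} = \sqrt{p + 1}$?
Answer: $- \frac{919}{19} \approx -48.368$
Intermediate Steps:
$I{\left(p \right)} = \sqrt{1 + p}$
$b = -4$ ($b = \left(\sqrt{1 - 5}\right)^{2} = \left(\sqrt{-4}\right)^{2} = \left(2 i\right)^{2} = -4$)
$\left(b + o\right) l{\left(-7,19 \right)} = \frac{-4 - 915}{19} = \left(-919\right) \frac{1}{19} = - \frac{919}{19}$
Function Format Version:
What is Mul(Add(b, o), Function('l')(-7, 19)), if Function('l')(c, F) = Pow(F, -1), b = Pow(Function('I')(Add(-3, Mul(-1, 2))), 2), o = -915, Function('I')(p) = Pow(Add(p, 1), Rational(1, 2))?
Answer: Rational(-919, 19) ≈ -48.368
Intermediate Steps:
Function('I')(p) = Pow(Add(1, p), Rational(1, 2))
b = -4 (b = Pow(Pow(Add(1, Add(-3, Mul(-1, 2))), Rational(1, 2)), 2) = Pow(Pow(Add(1, Add(-3, -2)), Rational(1, 2)), 2) = Pow(Pow(Add(1, -5), Rational(1, 2)), 2) = Pow(Pow(-4, Rational(1, 2)), 2) = Pow(Mul(2, I), 2) = -4)
Mul(Add(b, o), Function('l')(-7, 19)) = Mul(Add(-4, -915), Pow(19, -1)) = Mul(-919, Rational(1, 19)) = Rational(-919, 19)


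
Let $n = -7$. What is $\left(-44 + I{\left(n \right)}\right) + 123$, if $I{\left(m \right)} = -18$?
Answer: $61$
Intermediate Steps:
$\left(-44 + I{\left(n \right)}\right) + 123 = \left(-44 - 18\right) + 123 = -62 + 123 = 61$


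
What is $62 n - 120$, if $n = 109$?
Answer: $6638$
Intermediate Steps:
$62 n - 120 = 62 \cdot 109 - 120 = 6758 - 120 = 6638$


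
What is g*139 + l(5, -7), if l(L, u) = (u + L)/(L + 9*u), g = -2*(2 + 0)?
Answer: -16123/29 ≈ -555.97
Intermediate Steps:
g = -4 (g = -2*2 = -4)
l(L, u) = (L + u)/(L + 9*u)
g*139 + l(5, -7) = -4*139 + (5 - 7)/(5 + 9*(-7)) = -556 - 2/(5 - 63) = -556 - 2/(-58) = -556 - 1/58*(-2) = -556 + 1/29 = -16123/29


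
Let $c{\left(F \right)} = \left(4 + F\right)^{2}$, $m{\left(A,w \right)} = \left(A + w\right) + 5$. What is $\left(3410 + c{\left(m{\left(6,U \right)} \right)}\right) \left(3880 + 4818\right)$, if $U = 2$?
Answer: $32173902$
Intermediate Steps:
$m{\left(A,w \right)} = 5 + A + w$
$\left(3410 + c{\left(m{\left(6,U \right)} \right)}\right) \left(3880 + 4818\right) = \left(3410 + \left(4 + \left(5 + 6 + 2\right)\right)^{2}\right) \left(3880 + 4818\right) = \left(3410 + \left(4 + 13\right)^{2}\right) 8698 = \left(3410 + 17^{2}\right) 8698 = \left(3410 + 289\right) 8698 = 3699 \cdot 8698 = 32173902$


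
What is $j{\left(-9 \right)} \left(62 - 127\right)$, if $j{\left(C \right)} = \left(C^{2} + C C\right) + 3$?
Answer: $-10725$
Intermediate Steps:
$j{\left(C \right)} = 3 + 2 C^{2}$ ($j{\left(C \right)} = \left(C^{2} + C^{2}\right) + 3 = 2 C^{2} + 3 = 3 + 2 C^{2}$)
$j{\left(-9 \right)} \left(62 - 127\right) = \left(3 + 2 \left(-9\right)^{2}\right) \left(62 - 127\right) = \left(3 + 2 \cdot 81\right) \left(-65\right) = \left(3 + 162\right) \left(-65\right) = 165 \left(-65\right) = -10725$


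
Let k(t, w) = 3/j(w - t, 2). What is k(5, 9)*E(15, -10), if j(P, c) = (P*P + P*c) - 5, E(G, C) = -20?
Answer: -60/19 ≈ -3.1579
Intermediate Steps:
j(P, c) = -5 + P² + P*c (j(P, c) = (P² + P*c) - 5 = -5 + P² + P*c)
k(t, w) = 3/(-5 + (w - t)² - 2*t + 2*w) (k(t, w) = 3/(-5 + (w - t)² + (w - t)*2) = 3/(-5 + (w - t)² + (-2*t + 2*w)) = 3/(-5 + (w - t)² - 2*t + 2*w))
k(5, 9)*E(15, -10) = -3/(5 - (5 - 1*9)² - 2*9 + 2*5)*(-20) = -3/(5 - (5 - 9)² - 18 + 10)*(-20) = -3/(5 - 1*(-4)² - 18 + 10)*(-20) = -3/(5 - 1*16 - 18 + 10)*(-20) = -3/(5 - 16 - 18 + 10)*(-20) = -3/(-19)*(-20) = -3*(-1/19)*(-20) = (3/19)*(-20) = -60/19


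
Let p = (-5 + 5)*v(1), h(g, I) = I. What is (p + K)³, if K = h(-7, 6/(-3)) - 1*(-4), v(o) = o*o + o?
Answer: 8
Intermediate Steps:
v(o) = o + o² (v(o) = o² + o = o + o²)
K = 2 (K = 6/(-3) - 1*(-4) = 6*(-⅓) + 4 = -2 + 4 = 2)
p = 0 (p = (-5 + 5)*(1*(1 + 1)) = 0*(1*2) = 0*2 = 0)
(p + K)³ = (0 + 2)³ = 2³ = 8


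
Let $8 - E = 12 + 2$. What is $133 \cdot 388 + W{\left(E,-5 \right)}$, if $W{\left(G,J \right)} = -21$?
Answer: $51583$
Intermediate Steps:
$E = -6$ ($E = 8 - \left(12 + 2\right) = 8 - 14 = -6$)
$133 \cdot 388 + W{\left(E,-5 \right)} = 133 \cdot 388 - 21 = 51604 - 21 = 51583$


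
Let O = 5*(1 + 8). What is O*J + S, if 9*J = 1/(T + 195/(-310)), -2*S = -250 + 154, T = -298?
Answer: 177682/3703 ≈ 47.983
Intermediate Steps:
S = 48 (S = -(-250 + 154)/2 = -1/2*(-96) = 48)
J = -62/166635 (J = 1/(9*(-298 + 195/(-310))) = 1/(9*(-298 + 195*(-1/310))) = 1/(9*(-298 - 39/62)) = 1/(9*(-18515/62)) = (1/9)*(-62/18515) = -62/166635 ≈ -0.00037207)
O = 45 (O = 5*9 = 45)
O*J + S = 45*(-62/166635) + 48 = -62/3703 + 48 = 177682/3703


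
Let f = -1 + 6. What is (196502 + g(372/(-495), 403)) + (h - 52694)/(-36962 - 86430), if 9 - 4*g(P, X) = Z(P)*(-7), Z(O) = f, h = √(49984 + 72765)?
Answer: 12124092395/61696 - √122749/123392 ≈ 1.9651e+5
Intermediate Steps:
h = √122749 ≈ 350.36
f = 5
Z(O) = 5
g(P, X) = 11 (g(P, X) = 9/4 - 5*(-7)/4 = 9/4 - ¼*(-35) = 9/4 + 35/4 = 11)
(196502 + g(372/(-495), 403)) + (h - 52694)/(-36962 - 86430) = (196502 + 11) + (√122749 - 52694)/(-36962 - 86430) = 196513 + (-52694 + √122749)/(-123392) = 196513 + (-52694 + √122749)*(-1/123392) = 196513 + (26347/61696 - √122749/123392) = 12124092395/61696 - √122749/123392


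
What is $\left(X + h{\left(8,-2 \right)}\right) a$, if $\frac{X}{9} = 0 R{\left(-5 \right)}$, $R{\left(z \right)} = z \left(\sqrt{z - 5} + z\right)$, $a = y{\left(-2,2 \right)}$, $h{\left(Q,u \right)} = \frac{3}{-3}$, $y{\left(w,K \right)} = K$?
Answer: $-2$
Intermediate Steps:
$h{\left(Q,u \right)} = -1$ ($h{\left(Q,u \right)} = 3 \left(- \frac{1}{3}\right) = -1$)
$a = 2$
$R{\left(z \right)} = z \left(z + \sqrt{-5 + z}\right)$ ($R{\left(z \right)} = z \left(\sqrt{-5 + z} + z\right) = z \left(z + \sqrt{-5 + z}\right)$)
$X = 0$ ($X = 9 \cdot 0 \left(- 5 \left(-5 + \sqrt{-5 - 5}\right)\right) = 9 \cdot 0 \left(- 5 \left(-5 + \sqrt{-10}\right)\right) = 9 \cdot 0 \left(- 5 \left(-5 + i \sqrt{10}\right)\right) = 9 \cdot 0 \left(25 - 5 i \sqrt{10}\right) = 9 \cdot 0 = 0$)
$\left(X + h{\left(8,-2 \right)}\right) a = \left(0 - 1\right) 2 = \left(-1\right) 2 = -2$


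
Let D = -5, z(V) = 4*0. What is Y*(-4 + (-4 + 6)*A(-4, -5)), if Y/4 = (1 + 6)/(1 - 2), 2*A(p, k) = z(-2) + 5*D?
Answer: 812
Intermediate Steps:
z(V) = 0
A(p, k) = -25/2 (A(p, k) = (0 + 5*(-5))/2 = (0 - 25)/2 = (½)*(-25) = -25/2)
Y = -28 (Y = 4*((1 + 6)/(1 - 2)) = 4*(7/(-1)) = 4*(7*(-1)) = 4*(-7) = -28)
Y*(-4 + (-4 + 6)*A(-4, -5)) = -28*(-4 + (-4 + 6)*(-25/2)) = -28*(-4 + 2*(-25/2)) = -28*(-4 - 25) = -28*(-29) = 812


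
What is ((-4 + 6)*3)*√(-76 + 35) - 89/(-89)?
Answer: 1 + 6*I*√41 ≈ 1.0 + 38.419*I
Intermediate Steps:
((-4 + 6)*3)*√(-76 + 35) - 89/(-89) = (2*3)*√(-41) - 89*(-1/89) = 6*(I*√41) + 1 = 6*I*√41 + 1 = 1 + 6*I*√41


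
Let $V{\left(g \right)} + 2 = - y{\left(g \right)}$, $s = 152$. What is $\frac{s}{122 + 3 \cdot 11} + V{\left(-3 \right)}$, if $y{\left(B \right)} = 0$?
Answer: $- \frac{158}{155} \approx -1.0194$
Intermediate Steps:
$V{\left(g \right)} = -2$ ($V{\left(g \right)} = -2 - 0 = -2 + 0 = -2$)
$\frac{s}{122 + 3 \cdot 11} + V{\left(-3 \right)} = \frac{1}{122 + 3 \cdot 11} \cdot 152 - 2 = \frac{1}{122 + 33} \cdot 152 - 2 = \frac{1}{155} \cdot 152 - 2 = \frac{152}{155} - 2 = - \frac{158}{155}$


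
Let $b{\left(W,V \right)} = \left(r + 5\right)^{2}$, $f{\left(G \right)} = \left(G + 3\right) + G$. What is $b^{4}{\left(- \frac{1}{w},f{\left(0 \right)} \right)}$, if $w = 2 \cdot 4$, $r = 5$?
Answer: $100000000$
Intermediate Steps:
$f{\left(G \right)} = 3 + 2 G$ ($f{\left(G \right)} = \left(3 + G\right) + G = 3 + 2 G$)
$w = 8$
$b{\left(W,V \right)} = 100$ ($b{\left(W,V \right)} = \left(5 + 5\right)^{2} = 10^{2} = 100$)
$b^{4}{\left(- \frac{1}{w},f{\left(0 \right)} \right)} = 100^{4} = 100000000$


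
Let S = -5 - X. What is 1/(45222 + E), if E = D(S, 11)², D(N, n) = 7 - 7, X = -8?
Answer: 1/45222 ≈ 2.2113e-5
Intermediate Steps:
S = 3 (S = -5 - 1*(-8) = -5 + 8 = 3)
D(N, n) = 0
E = 0 (E = 0² = 0)
1/(45222 + E) = 1/(45222 + 0) = 1/45222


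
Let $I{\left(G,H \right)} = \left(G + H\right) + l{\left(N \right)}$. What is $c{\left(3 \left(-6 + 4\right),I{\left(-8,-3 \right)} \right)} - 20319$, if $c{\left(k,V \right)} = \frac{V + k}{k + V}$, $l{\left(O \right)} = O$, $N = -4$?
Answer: $-20318$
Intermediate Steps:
$I{\left(G,H \right)} = -4 + G + H$ ($I{\left(G,H \right)} = \left(G + H\right) - 4 = -4 + G + H$)
$c{\left(k,V \right)} = 1$ ($c{\left(k,V \right)} = \frac{V + k}{V + k} = 1$)
$c{\left(3 \left(-6 + 4\right),I{\left(-8,-3 \right)} \right)} - 20319 = 1 - 20319 = -20318$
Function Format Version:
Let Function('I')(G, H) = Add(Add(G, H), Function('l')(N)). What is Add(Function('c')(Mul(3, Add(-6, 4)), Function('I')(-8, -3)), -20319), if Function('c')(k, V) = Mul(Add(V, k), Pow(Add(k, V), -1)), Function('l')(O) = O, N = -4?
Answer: -20318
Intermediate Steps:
Function('I')(G, H) = Add(-4, G, H) (Function('I')(G, H) = Add(Add(G, H), -4) = Add(-4, G, H))
Function('c')(k, V) = 1 (Function('c')(k, V) = Mul(Add(V, k), Pow(Add(V, k), -1)) = 1)
Add(Function('c')(Mul(3, Add(-6, 4)), Function('I')(-8, -3)), -20319) = Add(1, -20319) = -20318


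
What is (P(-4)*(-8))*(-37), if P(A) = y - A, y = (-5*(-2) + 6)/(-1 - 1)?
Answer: -1184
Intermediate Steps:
y = -8 (y = (10 + 6)/(-2) = 16*(-1/2) = -8)
P(A) = -8 - A
(P(-4)*(-8))*(-37) = ((-8 - 1*(-4))*(-8))*(-37) = ((-8 + 4)*(-8))*(-37) = -4*(-8)*(-37) = 32*(-37) = -1184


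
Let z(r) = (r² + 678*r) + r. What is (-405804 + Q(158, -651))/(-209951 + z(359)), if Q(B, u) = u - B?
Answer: -406613/162691 ≈ -2.4993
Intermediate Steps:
z(r) = r² + 679*r
(-405804 + Q(158, -651))/(-209951 + z(359)) = (-405804 + (-651 - 1*158))/(-209951 + 359*(679 + 359)) = (-405804 + (-651 - 158))/(-209951 + 359*1038) = (-405804 - 809)/(-209951 + 372642) = -406613/162691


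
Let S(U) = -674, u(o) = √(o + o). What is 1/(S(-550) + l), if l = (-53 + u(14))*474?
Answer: -6449/164785672 - 237*√7/164785672 ≈ -4.2941e-5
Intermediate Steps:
u(o) = √2*√o (u(o) = √(2*o) = √2*√o)
l = -25122 + 948*√7 (l = (-53 + √2*√14)*474 = (-53 + 2*√7)*474 = -25122 + 948*√7 ≈ -22614.)
1/(S(-550) + l) = 1/(-674 + (-25122 + 948*√7)) = 1/(-25796 + 948*√7)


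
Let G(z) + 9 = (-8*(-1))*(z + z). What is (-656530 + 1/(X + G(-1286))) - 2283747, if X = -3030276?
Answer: -8970376428498/3050861 ≈ -2.9403e+6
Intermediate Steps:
G(z) = -9 + 16*z (G(z) = -9 + (-8*(-1))*(z + z) = -9 + 8*(2*z) = -9 + 16*z)
(-656530 + 1/(X + G(-1286))) - 2283747 = (-656530 + 1/(-3030276 + (-9 + 16*(-1286)))) - 2283747 = (-656530 + 1/(-3030276 + (-9 - 20576))) - 2283747 = (-656530 + 1/(-3030276 - 20585)) - 2283747 = (-656530 + 1/(-3050861)) - 2283747 = (-656530 - 1/3050861) - 2283747 = -2002981772331/3050861 - 2283747 = -8970376428498/3050861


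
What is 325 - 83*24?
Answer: -1667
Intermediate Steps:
325 - 83*24 = 325 - 1992 = -1667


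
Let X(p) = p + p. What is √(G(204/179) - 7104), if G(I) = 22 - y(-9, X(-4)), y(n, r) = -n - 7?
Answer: 2*I*√1771 ≈ 84.167*I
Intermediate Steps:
X(p) = 2*p
y(n, r) = -7 - n
G(I) = 20 (G(I) = 22 - (-7 - 1*(-9)) = 22 - (-7 + 9) = 22 - 1*2 = 22 - 2 = 20)
√(G(204/179) - 7104) = √(20 - 7104) = √(-7084) = 2*I*√1771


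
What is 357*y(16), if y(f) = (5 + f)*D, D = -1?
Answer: -7497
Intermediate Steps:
y(f) = -5 - f (y(f) = (5 + f)*(-1) = -5 - f)
357*y(16) = 357*(-5 - 1*16) = 357*(-5 - 16) = 357*(-21) = -7497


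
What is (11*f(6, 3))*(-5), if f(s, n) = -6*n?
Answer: 990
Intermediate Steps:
(11*f(6, 3))*(-5) = (11*(-6*3))*(-5) = (11*(-18))*(-5) = -198*(-5) = 990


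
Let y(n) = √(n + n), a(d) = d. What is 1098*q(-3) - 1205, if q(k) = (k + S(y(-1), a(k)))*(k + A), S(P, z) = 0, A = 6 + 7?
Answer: -34145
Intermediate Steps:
y(n) = √2*√n (y(n) = √(2*n) = √2*√n)
A = 13
q(k) = k*(13 + k) (q(k) = (k + 0)*(k + 13) = k*(13 + k))
1098*q(-3) - 1205 = 1098*(-3*(13 - 3)) - 1205 = 1098*(-3*10) - 1205 = 1098*(-30) - 1205 = -32940 - 1205 = -34145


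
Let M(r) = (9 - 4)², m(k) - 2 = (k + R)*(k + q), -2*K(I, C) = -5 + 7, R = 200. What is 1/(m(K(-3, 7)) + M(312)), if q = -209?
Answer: -1/41763 ≈ -2.3945e-5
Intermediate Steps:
K(I, C) = -1 (K(I, C) = -(-5 + 7)/2 = -½*2 = -1)
m(k) = 2 + (-209 + k)*(200 + k) (m(k) = 2 + (k + 200)*(k - 209) = 2 + (200 + k)*(-209 + k) = 2 + (-209 + k)*(200 + k))
M(r) = 25 (M(r) = 5² = 25)
1/(m(K(-3, 7)) + M(312)) = 1/((-41798 + (-1)² - 9*(-1)) + 25) = 1/((-41798 + 1 + 9) + 25) = 1/(-41788 + 25) = 1/(-41763) = -1/41763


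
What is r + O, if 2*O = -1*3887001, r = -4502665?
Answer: -12892331/2 ≈ -6.4462e+6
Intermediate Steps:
O = -3887001/2 (O = (-1*3887001)/2 = (½)*(-3887001) = -3887001/2 ≈ -1.9435e+6)
r + O = -4502665 - 3887001/2 = -12892331/2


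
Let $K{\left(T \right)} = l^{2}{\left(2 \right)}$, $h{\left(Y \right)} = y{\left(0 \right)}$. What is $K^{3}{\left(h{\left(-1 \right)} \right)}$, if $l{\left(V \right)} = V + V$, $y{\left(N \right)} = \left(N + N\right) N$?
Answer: $4096$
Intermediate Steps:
$y{\left(N \right)} = 2 N^{2}$ ($y{\left(N \right)} = 2 N N = 2 N^{2}$)
$h{\left(Y \right)} = 0$ ($h{\left(Y \right)} = 2 \cdot 0^{2} = 2 \cdot 0 = 0$)
$l{\left(V \right)} = 2 V$
$K{\left(T \right)} = 16$ ($K{\left(T \right)} = \left(2 \cdot 2\right)^{2} = 4^{2} = 16$)
$K^{3}{\left(h{\left(-1 \right)} \right)} = 16^{3} = 4096$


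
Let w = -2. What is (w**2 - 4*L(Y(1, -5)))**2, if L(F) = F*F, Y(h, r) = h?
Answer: 0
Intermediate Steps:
L(F) = F**2
(w**2 - 4*L(Y(1, -5)))**2 = ((-2)**2 - 4*1**2)**2 = (4 - 4*1)**2 = (4 - 4)**2 = 0**2 = 0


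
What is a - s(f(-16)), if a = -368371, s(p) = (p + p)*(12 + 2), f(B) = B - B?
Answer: -368371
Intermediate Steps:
f(B) = 0
s(p) = 28*p (s(p) = (2*p)*14 = 28*p)
a - s(f(-16)) = -368371 - 28*0 = -368371 - 1*0 = -368371 + 0 = -368371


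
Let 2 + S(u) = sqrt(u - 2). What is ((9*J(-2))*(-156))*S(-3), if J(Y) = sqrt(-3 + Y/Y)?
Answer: 1404*sqrt(10) + 2808*I*sqrt(2) ≈ 4439.8 + 3971.1*I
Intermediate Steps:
S(u) = -2 + sqrt(-2 + u) (S(u) = -2 + sqrt(u - 2) = -2 + sqrt(-2 + u))
J(Y) = I*sqrt(2) (J(Y) = sqrt(-3 + 1) = sqrt(-2) = I*sqrt(2))
((9*J(-2))*(-156))*S(-3) = ((9*(I*sqrt(2)))*(-156))*(-2 + sqrt(-2 - 3)) = ((9*I*sqrt(2))*(-156))*(-2 + sqrt(-5)) = (-1404*I*sqrt(2))*(-2 + I*sqrt(5)) = -1404*I*sqrt(2)*(-2 + I*sqrt(5))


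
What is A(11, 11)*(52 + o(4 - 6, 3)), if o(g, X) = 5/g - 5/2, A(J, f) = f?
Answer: 517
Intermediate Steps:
o(g, X) = -5/2 + 5/g (o(g, X) = 5/g - 5*1/2 = 5/g - 5/2 = -5/2 + 5/g)
A(11, 11)*(52 + o(4 - 6, 3)) = 11*(52 + (-5/2 + 5/(4 - 6))) = 11*(52 + (-5/2 + 5/(-2))) = 11*(52 + (-5/2 + 5*(-1/2))) = 11*(52 + (-5/2 - 5/2)) = 11*(52 - 5) = 11*47 = 517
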